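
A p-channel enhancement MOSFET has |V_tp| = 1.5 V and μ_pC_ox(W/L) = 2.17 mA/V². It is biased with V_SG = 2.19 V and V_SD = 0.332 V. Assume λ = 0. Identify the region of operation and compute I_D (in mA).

Triode; I_D = 0.378 mA

V_ov = V_SG − |V_tp| = 2.19 − 1.5 = 0.69 V.
Since V_SD = 0.332 V < V_ov = 0.69 V, the device is in the triode region.
I_D = k_p [V_ov · V_SD − ½ V_SD²] = 2.17 × [0.69 × 0.332 − 0.5 × 0.332²] = 0.378 mA.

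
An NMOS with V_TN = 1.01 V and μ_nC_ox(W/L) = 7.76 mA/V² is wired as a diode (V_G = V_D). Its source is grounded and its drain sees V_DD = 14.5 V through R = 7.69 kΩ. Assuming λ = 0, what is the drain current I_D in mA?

With gate tied to drain, V_GS = V_DS ≥ V_GS − V_TN, so the device is in saturation.
KCL at the drain: ½ k_n (V_GS − V_TN)² = (V_DD − V_GS)/R.
Let x = V_GS − 1.01. Then 29.8 x² + x − 13.49 = 0, giving x = 0.656 V (positive root), so V_GS = 1.67 V.
I_D = (V_DD − V_GS)/R = (14.5 − 1.67) / 7.69 = 1.67 mA.

I_D = 1.67 mA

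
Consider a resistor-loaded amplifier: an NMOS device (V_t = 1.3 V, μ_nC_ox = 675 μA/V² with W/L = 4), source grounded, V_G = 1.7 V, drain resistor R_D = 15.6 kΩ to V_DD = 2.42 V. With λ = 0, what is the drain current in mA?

V_GS = V_G = 1.7 V, so V_ov = 1.7 − 1.3 = 0.4 V.
k_n = μ_nC_ox · (W/L) = 2.7 mA/V².
Assume saturation: I_D = ½ k_n V_ov² = 0.5 × 2.7 × 0.4² = 0.216 mA, giving V_DS = V_DD − I_D R_D = 2.42 − 0.216 × 15.6 = -0.95 V.
But -0.95 V < V_ov = 0.4 V, so the device is actually in triode.
In triode I_D = k_n[V_ov V_DS − ½ V_DS²] and I_D = (V_DD − V_DS)/R_D. Equating: 21.1 V_DS² − 17.85 V_DS + 2.42 = 0, giving V_DS = 0.169 V (the root below V_ov).
I_D = (2.42 − 0.169) / 15.6 = 0.144 mA.

I_D = 0.144 mA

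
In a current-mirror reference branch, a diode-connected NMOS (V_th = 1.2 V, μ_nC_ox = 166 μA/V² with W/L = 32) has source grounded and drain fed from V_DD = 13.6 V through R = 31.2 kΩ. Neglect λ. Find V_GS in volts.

V_GS = 1.58 V

With gate tied to drain, V_GS = V_DS ≥ V_GS − V_th, so the device is in saturation.
k_n = μ_nC_ox · (W/L) = 5.312 mA/V².
KCL at the drain: ½ k_n (V_GS − V_th)² = (V_DD − V_GS)/R.
Let x = V_GS − 1.2. Then 82.9 x² + x − 12.4 = 0, giving x = 0.381 V (positive root), so V_GS = 1.58 V.
I_D = (V_DD − V_GS)/R = (13.6 − 1.58) / 31.2 = 0.385 mA.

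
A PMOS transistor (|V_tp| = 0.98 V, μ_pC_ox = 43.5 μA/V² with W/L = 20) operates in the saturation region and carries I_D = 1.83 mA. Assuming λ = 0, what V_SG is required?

k_p = μ_pC_ox · (W/L) = 0.87 mA/V².
In saturation I_D = ½ k_p (V_SG − |V_tp|)², so V_SG − |V_tp| = √(2 I_D / k_p) = √(2 × 1.83 / 0.87) = 2.05 V.
V_SG = 0.98 + 2.05 = 3.03 V.

V_SG = 3.03 V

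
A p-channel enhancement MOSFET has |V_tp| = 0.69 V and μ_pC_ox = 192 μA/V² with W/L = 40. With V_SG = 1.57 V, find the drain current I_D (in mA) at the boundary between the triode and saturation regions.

I_D = 2.97 mA

At the boundary V_SD = V_ov = V_SG − |V_tp| = 1.57 − 0.69 = 0.88 V.
k_p = μ_pC_ox · (W/L) = 7.68 mA/V².
I_D = ½ k_p V_ov² = 0.5 × 7.68 × 0.88² = 2.97 mA.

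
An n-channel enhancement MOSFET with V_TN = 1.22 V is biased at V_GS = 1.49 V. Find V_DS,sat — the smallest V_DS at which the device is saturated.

V_DS,sat = 0.270 V

The boundary between triode and saturation is V_DS = V_GS − V_TN = V_ov.
V_ov = 1.49 − 1.22 = 0.27 V.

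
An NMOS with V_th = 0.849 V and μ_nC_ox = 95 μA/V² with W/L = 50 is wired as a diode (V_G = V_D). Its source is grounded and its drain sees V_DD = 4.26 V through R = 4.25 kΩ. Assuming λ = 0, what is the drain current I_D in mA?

I_D = 0.677 mA

With gate tied to drain, V_GS = V_DS ≥ V_GS − V_th, so the device is in saturation.
k_n = μ_nC_ox · (W/L) = 4.75 mA/V².
KCL at the drain: ½ k_n (V_GS − V_th)² = (V_DD − V_GS)/R.
Let x = V_GS − 0.849. Then 10.1 x² + x − 3.411 = 0, giving x = 0.534 V (positive root), so V_GS = 1.38 V.
I_D = (V_DD − V_GS)/R = (4.26 − 1.38) / 4.25 = 0.677 mA.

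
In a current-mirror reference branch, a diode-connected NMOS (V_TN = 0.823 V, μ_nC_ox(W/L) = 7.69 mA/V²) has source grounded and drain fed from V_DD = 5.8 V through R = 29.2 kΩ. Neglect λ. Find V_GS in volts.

V_GS = 1.03 V

With gate tied to drain, V_GS = V_DS ≥ V_GS − V_TN, so the device is in saturation.
KCL at the drain: ½ k_n (V_GS − V_TN)² = (V_DD − V_GS)/R.
Let x = V_GS − 0.823. Then 112 x² + x − 4.977 = 0, giving x = 0.206 V (positive root), so V_GS = 1.03 V.
I_D = (V_DD − V_GS)/R = (5.8 − 1.03) / 29.2 = 0.163 mA.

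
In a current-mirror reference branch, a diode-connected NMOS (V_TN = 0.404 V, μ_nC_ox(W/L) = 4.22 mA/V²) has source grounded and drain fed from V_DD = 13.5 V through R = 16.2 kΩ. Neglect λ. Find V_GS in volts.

With gate tied to drain, V_GS = V_DS ≥ V_GS − V_TN, so the device is in saturation.
KCL at the drain: ½ k_n (V_GS − V_TN)² = (V_DD − V_GS)/R.
Let x = V_GS − 0.404. Then 34.2 x² + x − 13.1 = 0, giving x = 0.605 V (positive root), so V_GS = 1.01 V.
I_D = (V_DD − V_GS)/R = (13.5 − 1.01) / 16.2 = 0.771 mA.

V_GS = 1.01 V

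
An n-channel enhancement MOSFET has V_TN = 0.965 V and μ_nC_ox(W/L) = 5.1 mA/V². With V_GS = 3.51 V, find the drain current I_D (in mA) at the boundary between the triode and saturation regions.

At the boundary V_DS = V_ov = V_GS − V_TN = 3.51 − 0.965 = 2.54 V.
I_D = ½ k_n V_ov² = 0.5 × 5.1 × 2.54² = 16.5 mA.

I_D = 16.5 mA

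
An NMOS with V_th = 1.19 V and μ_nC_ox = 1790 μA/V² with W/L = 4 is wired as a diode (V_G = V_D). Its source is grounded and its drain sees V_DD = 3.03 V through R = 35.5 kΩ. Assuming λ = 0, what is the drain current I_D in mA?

I_D = 0.0486 mA

With gate tied to drain, V_GS = V_DS ≥ V_GS − V_th, so the device is in saturation.
k_n = μ_nC_ox · (W/L) = 7.16 mA/V².
KCL at the drain: ½ k_n (V_GS − V_th)² = (V_DD − V_GS)/R.
Let x = V_GS − 1.19. Then 127 x² + x − 1.84 = 0, giving x = 0.116 V (positive root), so V_GS = 1.31 V.
I_D = (V_DD − V_GS)/R = (3.03 − 1.31) / 35.5 = 0.0486 mA.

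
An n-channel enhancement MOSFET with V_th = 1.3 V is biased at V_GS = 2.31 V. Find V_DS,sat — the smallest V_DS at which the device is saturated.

V_DS,sat = 1.01 V

The boundary between triode and saturation is V_DS = V_GS − V_th = V_ov.
V_ov = 2.31 − 1.3 = 1.01 V.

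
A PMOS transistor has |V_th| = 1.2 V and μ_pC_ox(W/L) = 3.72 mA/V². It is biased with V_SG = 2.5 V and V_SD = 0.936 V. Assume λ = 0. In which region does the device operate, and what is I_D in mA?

V_ov = V_SG − |V_th| = 2.5 − 1.2 = 1.3 V.
Since V_SD = 0.936 V < V_ov = 1.3 V, the device is in the triode region.
I_D = k_p [V_ov · V_SD − ½ V_SD²] = 3.72 × [1.3 × 0.936 − 0.5 × 0.936²] = 2.9 mA.

Triode; I_D = 2.90 mA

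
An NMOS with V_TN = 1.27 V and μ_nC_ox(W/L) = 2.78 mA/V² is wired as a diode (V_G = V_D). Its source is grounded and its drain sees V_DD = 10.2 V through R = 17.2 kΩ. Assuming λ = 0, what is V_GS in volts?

With gate tied to drain, V_GS = V_DS ≥ V_GS − V_TN, so the device is in saturation.
KCL at the drain: ½ k_n (V_GS − V_TN)² = (V_DD − V_GS)/R.
Let x = V_GS − 1.27. Then 23.9 x² + x − 8.93 = 0, giving x = 0.591 V (positive root), so V_GS = 1.86 V.
I_D = (V_DD − V_GS)/R = (10.2 − 1.86) / 17.2 = 0.485 mA.

V_GS = 1.86 V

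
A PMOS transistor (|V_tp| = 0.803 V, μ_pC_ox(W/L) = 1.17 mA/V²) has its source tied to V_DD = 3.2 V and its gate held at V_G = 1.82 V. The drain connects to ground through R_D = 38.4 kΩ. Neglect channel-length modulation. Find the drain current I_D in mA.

I_D = 0.0798 mA

V_SG = V_DD − V_G = 3.2 − 1.82 = 1.38 V, so V_ov = 1.38 − 0.803 = 0.577 V.
Assume saturation: I_D = ½ k_p V_ov² = 0.5 × 1.17 × 0.577² = 0.195 mA, giving V_SD = V_DD − I_D R_D = 3.2 − 0.195 × 38.4 = -4.28 V.
But -4.28 V < V_ov = 0.577 V, so the device is actually in triode.
In triode I_D = k_p[V_ov V_SD − ½ V_SD²] and I_D = (V_DD − V_SD)/R_D. Equating: 22.5 V_SD² − 26.92 V_SD + 3.2 = 0, giving V_SD = 0.134 V (the root below V_ov).
I_D = (3.2 − 0.134) / 38.4 = 0.0798 mA.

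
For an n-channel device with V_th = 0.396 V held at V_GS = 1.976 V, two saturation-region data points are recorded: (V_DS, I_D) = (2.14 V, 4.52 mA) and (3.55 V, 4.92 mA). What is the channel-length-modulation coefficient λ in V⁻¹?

λ = 0.0725 V⁻¹

With V_GS fixed, I_D ∝ (1 + λ V_DS) in saturation, so I_D2/I_D1 = (1 + λ V_DS2)/(1 + λ V_DS1).
4.92/4.52 = 1.088 = (1 + 3.55 λ)/(1 + 2.14 λ).
Solving: λ (I_D1 V_DS2 − I_D2 V_DS1) = I_D2 − I_D1, so λ = (4.92 − 4.52) / (4.52 × 3.55 − 4.92 × 2.14) = 0.4 / 5.52 = 0.0725 V⁻¹.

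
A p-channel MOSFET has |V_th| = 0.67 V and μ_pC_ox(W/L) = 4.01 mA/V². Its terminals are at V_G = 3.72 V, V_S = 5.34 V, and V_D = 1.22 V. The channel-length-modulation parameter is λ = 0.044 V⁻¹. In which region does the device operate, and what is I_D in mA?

Saturation; I_D = 2.14 mA

V_SG = V_S − V_G = 5.34 − 3.72 = 1.62 V; V_SD = V_S − V_D = 5.34 − 1.22 = 4.12 V.
V_ov = V_SG − |V_th| = 1.62 − 0.67 = 0.95 V.
Since V_SD = 4.12 V ≥ V_ov = 0.95 V, the device is in saturation.
I_D = ½ k_p V_ov² (1 + λ V_SD) = 0.5 × 4.01 × 0.95² × (1 + 0.044 × 4.12) = 2.14 mA.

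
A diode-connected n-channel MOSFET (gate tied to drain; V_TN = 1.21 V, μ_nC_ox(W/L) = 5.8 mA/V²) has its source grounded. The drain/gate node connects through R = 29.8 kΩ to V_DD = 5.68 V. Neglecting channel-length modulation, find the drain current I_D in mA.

With gate tied to drain, V_GS = V_DS ≥ V_GS − V_TN, so the device is in saturation.
KCL at the drain: ½ k_n (V_GS − V_TN)² = (V_DD − V_GS)/R.
Let x = V_GS − 1.21. Then 86.4 x² + x − 4.47 = 0, giving x = 0.222 V (positive root), so V_GS = 1.43 V.
I_D = (V_DD − V_GS)/R = (5.68 − 1.43) / 29.8 = 0.143 mA.

I_D = 0.143 mA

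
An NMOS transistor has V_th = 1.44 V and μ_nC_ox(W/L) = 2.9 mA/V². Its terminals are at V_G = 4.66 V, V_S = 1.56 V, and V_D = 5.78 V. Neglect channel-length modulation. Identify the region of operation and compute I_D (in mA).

V_GS = V_G − V_S = 4.66 − 1.56 = 3.1 V; V_DS = V_D − V_S = 5.78 − 1.56 = 4.22 V.
V_ov = V_GS − V_th = 3.1 − 1.44 = 1.66 V.
Since V_DS = 4.22 V ≥ V_ov = 1.66 V, the device is in saturation.
I_D = ½ k_n V_ov² = 0.5 × 2.9 × 1.66² = 4 mA.

Saturation; I_D = 4.00 mA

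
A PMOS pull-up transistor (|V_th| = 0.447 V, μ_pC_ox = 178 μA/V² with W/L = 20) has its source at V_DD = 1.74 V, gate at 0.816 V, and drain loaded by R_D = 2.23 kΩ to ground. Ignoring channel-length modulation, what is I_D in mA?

V_SG = V_DD − V_G = 1.74 − 0.816 = 0.924 V, so V_ov = 0.924 − 0.447 = 0.477 V.
k_p = μ_pC_ox · (W/L) = 3.56 mA/V².
Assume saturation: I_D = ½ k_p V_ov² = 0.5 × 3.56 × 0.477² = 0.405 mA, giving V_SD = V_DD − I_D R_D = 1.74 − 0.405 × 2.23 = 0.837 V.
V_SD = 0.837 V ≥ V_ov = 0.477 V, confirming saturation.

I_D = 0.405 mA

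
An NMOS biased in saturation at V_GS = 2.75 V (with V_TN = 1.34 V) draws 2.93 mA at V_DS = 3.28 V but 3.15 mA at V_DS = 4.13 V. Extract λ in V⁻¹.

With V_GS fixed, I_D ∝ (1 + λ V_DS) in saturation, so I_D2/I_D1 = (1 + λ V_DS2)/(1 + λ V_DS1).
3.15/2.93 = 1.075 = (1 + 4.13 λ)/(1 + 3.28 λ).
Solving: λ (I_D1 V_DS2 − I_D2 V_DS1) = I_D2 − I_D1, so λ = (3.15 − 2.93) / (2.93 × 4.13 − 3.15 × 3.28) = 0.22 / 1.77 = 0.124 V⁻¹.

λ = 0.124 V⁻¹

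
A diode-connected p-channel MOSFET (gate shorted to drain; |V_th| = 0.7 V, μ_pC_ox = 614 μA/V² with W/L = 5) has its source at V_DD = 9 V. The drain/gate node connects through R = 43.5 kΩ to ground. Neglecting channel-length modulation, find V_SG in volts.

V_SG = 1.05 V

With gate tied to drain, V_SG = V_SD ≥ V_SG − |V_th|, so the device is in saturation.
k_p = μ_pC_ox · (W/L) = 3.07 mA/V².
KCL at the drain: ½ k_p (V_SG − |V_th|)² = (V_DD − V_SG)/R.
Let x = V_SG − 0.7. Then 66.8 x² + x − 8.3 = 0, giving x = 0.345 V (positive root), so V_SG = 1.05 V.
I_D = (V_DD − V_SG)/R = (9 − 1.05) / 43.5 = 0.183 mA.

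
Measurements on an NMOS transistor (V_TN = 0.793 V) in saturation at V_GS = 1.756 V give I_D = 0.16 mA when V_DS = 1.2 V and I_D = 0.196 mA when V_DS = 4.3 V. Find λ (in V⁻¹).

λ = 0.0795 V⁻¹

With V_GS fixed, I_D ∝ (1 + λ V_DS) in saturation, so I_D2/I_D1 = (1 + λ V_DS2)/(1 + λ V_DS1).
0.196/0.16 = 1.225 = (1 + 4.3 λ)/(1 + 1.2 λ).
Solving: λ (I_D1 V_DS2 − I_D2 V_DS1) = I_D2 − I_D1, so λ = (0.196 − 0.16) / (0.16 × 4.3 − 0.196 × 1.2) = 0.036 / 0.453 = 0.0795 V⁻¹.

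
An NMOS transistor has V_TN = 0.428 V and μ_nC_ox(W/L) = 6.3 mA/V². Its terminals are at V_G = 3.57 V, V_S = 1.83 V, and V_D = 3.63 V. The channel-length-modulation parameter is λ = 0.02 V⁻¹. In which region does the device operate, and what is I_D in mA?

V_GS = V_G − V_S = 3.57 − 1.83 = 1.74 V; V_DS = V_D − V_S = 3.63 − 1.83 = 1.8 V.
V_ov = V_GS − V_TN = 1.74 − 0.428 = 1.31 V.
Since V_DS = 1.8 V ≥ V_ov = 1.31 V, the device is in saturation.
I_D = ½ k_n V_ov² (1 + λ V_DS) = 0.5 × 6.3 × 1.31² × (1 + 0.02 × 1.8) = 5.62 mA.

Saturation; I_D = 5.62 mA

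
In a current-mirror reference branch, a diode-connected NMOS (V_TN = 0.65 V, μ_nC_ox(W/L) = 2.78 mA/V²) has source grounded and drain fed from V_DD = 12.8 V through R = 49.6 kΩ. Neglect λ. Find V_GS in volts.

With gate tied to drain, V_GS = V_DS ≥ V_GS − V_TN, so the device is in saturation.
KCL at the drain: ½ k_n (V_GS − V_TN)² = (V_DD − V_GS)/R.
Let x = V_GS − 0.65. Then 68.9 x² + x − 12.15 = 0, giving x = 0.413 V (positive root), so V_GS = 1.06 V.
I_D = (V_DD − V_GS)/R = (12.8 − 1.06) / 49.6 = 0.237 mA.

V_GS = 1.06 V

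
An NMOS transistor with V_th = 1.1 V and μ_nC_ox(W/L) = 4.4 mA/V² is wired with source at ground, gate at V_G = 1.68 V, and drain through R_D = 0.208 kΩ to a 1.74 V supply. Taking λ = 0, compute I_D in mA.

V_GS = V_G = 1.68 V, so V_ov = 1.68 − 1.1 = 0.58 V.
Assume saturation: I_D = ½ k_n V_ov² = 0.5 × 4.4 × 0.58² = 0.74 mA, giving V_DS = V_DD − I_D R_D = 1.74 − 0.74 × 0.208 = 1.59 V.
V_DS = 1.59 V ≥ V_ov = 0.58 V, confirming saturation.

I_D = 0.740 mA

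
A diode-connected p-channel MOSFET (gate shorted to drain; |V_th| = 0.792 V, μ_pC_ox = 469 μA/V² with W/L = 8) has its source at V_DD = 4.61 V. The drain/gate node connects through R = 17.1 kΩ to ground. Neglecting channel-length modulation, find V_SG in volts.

V_SG = 1.12 V

With gate tied to drain, V_SG = V_SD ≥ V_SG − |V_th|, so the device is in saturation.
k_p = μ_pC_ox · (W/L) = 3.752 mA/V².
KCL at the drain: ½ k_p (V_SG − |V_th|)² = (V_DD − V_SG)/R.
Let x = V_SG − 0.792. Then 32.1 x² + x − 3.818 = 0, giving x = 0.33 V (positive root), so V_SG = 1.12 V.
I_D = (V_DD − V_SG)/R = (4.61 − 1.12) / 17.1 = 0.204 mA.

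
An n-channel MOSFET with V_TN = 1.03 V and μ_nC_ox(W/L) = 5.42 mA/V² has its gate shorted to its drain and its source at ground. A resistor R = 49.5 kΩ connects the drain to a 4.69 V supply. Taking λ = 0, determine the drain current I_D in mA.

I_D = 0.0707 mA

With gate tied to drain, V_GS = V_DS ≥ V_GS − V_TN, so the device is in saturation.
KCL at the drain: ½ k_n (V_GS − V_TN)² = (V_DD − V_GS)/R.
Let x = V_GS − 1.03. Then 134 x² + x − 3.66 = 0, giving x = 0.161 V (positive root), so V_GS = 1.19 V.
I_D = (V_DD − V_GS)/R = (4.69 − 1.19) / 49.5 = 0.0707 mA.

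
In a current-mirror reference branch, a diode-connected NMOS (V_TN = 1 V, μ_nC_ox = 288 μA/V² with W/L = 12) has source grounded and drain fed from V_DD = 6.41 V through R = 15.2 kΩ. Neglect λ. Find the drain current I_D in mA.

With gate tied to drain, V_GS = V_DS ≥ V_GS − V_TN, so the device is in saturation.
k_n = μ_nC_ox · (W/L) = 3.456 mA/V².
KCL at the drain: ½ k_n (V_GS − V_TN)² = (V_DD − V_GS)/R.
Let x = V_GS − 1. Then 26.3 x² + x − 5.41 = 0, giving x = 0.435 V (positive root), so V_GS = 1.44 V.
I_D = (V_DD − V_GS)/R = (6.41 − 1.44) / 15.2 = 0.327 mA.

I_D = 0.327 mA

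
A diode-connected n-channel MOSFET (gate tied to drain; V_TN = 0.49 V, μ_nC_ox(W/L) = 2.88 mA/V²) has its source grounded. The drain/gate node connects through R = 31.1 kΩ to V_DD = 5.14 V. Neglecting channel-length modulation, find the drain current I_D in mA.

I_D = 0.140 mA

With gate tied to drain, V_GS = V_DS ≥ V_GS − V_TN, so the device is in saturation.
KCL at the drain: ½ k_n (V_GS − V_TN)² = (V_DD − V_GS)/R.
Let x = V_GS − 0.49. Then 44.8 x² + x − 4.65 = 0, giving x = 0.311 V (positive root), so V_GS = 0.801 V.
I_D = (V_DD − V_GS)/R = (5.14 − 0.801) / 31.1 = 0.14 mA.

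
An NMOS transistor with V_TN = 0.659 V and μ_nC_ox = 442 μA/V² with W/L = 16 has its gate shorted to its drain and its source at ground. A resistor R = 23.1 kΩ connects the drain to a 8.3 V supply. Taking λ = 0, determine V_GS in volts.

V_GS = 0.959 V

With gate tied to drain, V_GS = V_DS ≥ V_GS − V_TN, so the device is in saturation.
k_n = μ_nC_ox · (W/L) = 7.072 mA/V².
KCL at the drain: ½ k_n (V_GS − V_TN)² = (V_DD − V_GS)/R.
Let x = V_GS − 0.659. Then 81.7 x² + x − 7.641 = 0, giving x = 0.3 V (positive root), so V_GS = 0.959 V.
I_D = (V_DD − V_GS)/R = (8.3 − 0.959) / 23.1 = 0.318 mA.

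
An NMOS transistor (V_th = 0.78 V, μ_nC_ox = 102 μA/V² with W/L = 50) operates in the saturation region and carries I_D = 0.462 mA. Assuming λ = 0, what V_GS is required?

V_GS = 1.21 V

k_n = μ_nC_ox · (W/L) = 5.1 mA/V².
In saturation I_D = ½ k_n (V_GS − V_th)², so V_GS − V_th = √(2 I_D / k_n) = √(2 × 0.462 / 5.1) = 0.426 V.
V_GS = 0.78 + 0.426 = 1.21 V.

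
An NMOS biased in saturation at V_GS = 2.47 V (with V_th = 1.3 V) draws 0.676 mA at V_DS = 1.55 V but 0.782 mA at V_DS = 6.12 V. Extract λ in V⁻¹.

λ = 0.0362 V⁻¹

With V_GS fixed, I_D ∝ (1 + λ V_DS) in saturation, so I_D2/I_D1 = (1 + λ V_DS2)/(1 + λ V_DS1).
0.782/0.676 = 1.157 = (1 + 6.12 λ)/(1 + 1.55 λ).
Solving: λ (I_D1 V_DS2 − I_D2 V_DS1) = I_D2 − I_D1, so λ = (0.782 − 0.676) / (0.676 × 6.12 − 0.782 × 1.55) = 0.106 / 2.93 = 0.0362 V⁻¹.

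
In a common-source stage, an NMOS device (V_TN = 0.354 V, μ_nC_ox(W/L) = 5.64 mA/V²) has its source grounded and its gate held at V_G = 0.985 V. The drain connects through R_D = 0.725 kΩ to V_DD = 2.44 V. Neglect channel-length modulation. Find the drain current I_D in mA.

V_GS = V_G = 0.985 V, so V_ov = 0.985 − 0.354 = 0.631 V.
Assume saturation: I_D = ½ k_n V_ov² = 0.5 × 5.64 × 0.631² = 1.12 mA, giving V_DS = V_DD − I_D R_D = 2.44 − 1.12 × 0.725 = 1.63 V.
V_DS = 1.63 V ≥ V_ov = 0.631 V, confirming saturation.

I_D = 1.12 mA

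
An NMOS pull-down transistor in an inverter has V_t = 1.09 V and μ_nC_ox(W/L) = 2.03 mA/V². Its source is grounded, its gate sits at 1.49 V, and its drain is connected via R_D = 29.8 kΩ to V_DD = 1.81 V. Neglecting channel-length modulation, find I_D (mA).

I_D = 0.0581 mA

V_GS = V_G = 1.49 V, so V_ov = 1.49 − 1.09 = 0.4 V.
Assume saturation: I_D = ½ k_n V_ov² = 0.5 × 2.03 × 0.4² = 0.162 mA, giving V_DS = V_DD − I_D R_D = 1.81 − 0.162 × 29.8 = -3.03 V.
But -3.03 V < V_ov = 0.4 V, so the device is actually in triode.
In triode I_D = k_n[V_ov V_DS − ½ V_DS²] and I_D = (V_DD − V_DS)/R_D. Equating: 30.2 V_DS² − 25.2 V_DS + 1.81 = 0, giving V_DS = 0.0794 V (the root below V_ov).
I_D = (1.81 − 0.0794) / 29.8 = 0.0581 mA.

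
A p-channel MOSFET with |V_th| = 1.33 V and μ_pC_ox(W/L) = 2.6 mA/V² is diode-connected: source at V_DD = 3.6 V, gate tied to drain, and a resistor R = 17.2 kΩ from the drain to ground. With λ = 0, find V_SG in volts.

V_SG = 1.63 V

With gate tied to drain, V_SG = V_SD ≥ V_SG − |V_th|, so the device is in saturation.
KCL at the drain: ½ k_p (V_SG − |V_th|)² = (V_DD − V_SG)/R.
Let x = V_SG − 1.33. Then 22.4 x² + x − 2.27 = 0, giving x = 0.297 V (positive root), so V_SG = 1.63 V.
I_D = (V_DD − V_SG)/R = (3.6 − 1.63) / 17.2 = 0.115 mA.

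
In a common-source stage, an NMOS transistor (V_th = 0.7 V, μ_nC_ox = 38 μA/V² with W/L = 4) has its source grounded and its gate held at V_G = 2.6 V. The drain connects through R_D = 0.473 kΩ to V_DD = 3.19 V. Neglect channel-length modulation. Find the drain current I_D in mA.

V_GS = V_G = 2.6 V, so V_ov = 2.6 − 0.7 = 1.9 V.
k_n = μ_nC_ox · (W/L) = 0.152 mA/V².
Assume saturation: I_D = ½ k_n V_ov² = 0.5 × 0.152 × 1.9² = 0.274 mA, giving V_DS = V_DD − I_D R_D = 3.19 − 0.274 × 0.473 = 3.06 V.
V_DS = 3.06 V ≥ V_ov = 1.9 V, confirming saturation.

I_D = 0.274 mA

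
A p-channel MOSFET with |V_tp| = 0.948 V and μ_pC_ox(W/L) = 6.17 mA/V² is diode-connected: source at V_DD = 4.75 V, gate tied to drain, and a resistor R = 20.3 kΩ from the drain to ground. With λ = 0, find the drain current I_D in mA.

With gate tied to drain, V_SG = V_SD ≥ V_SG − |V_tp|, so the device is in saturation.
KCL at the drain: ½ k_p (V_SG − |V_tp|)² = (V_DD − V_SG)/R.
Let x = V_SG − 0.948. Then 62.6 x² + x − 3.802 = 0, giving x = 0.239 V (positive root), so V_SG = 1.19 V.
I_D = (V_DD − V_SG)/R = (4.75 − 1.19) / 20.3 = 0.176 mA.

I_D = 0.176 mA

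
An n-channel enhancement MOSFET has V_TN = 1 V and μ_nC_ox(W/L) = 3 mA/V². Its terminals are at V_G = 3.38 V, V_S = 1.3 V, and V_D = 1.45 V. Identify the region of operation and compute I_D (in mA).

Triode; I_D = 0.452 mA

V_GS = V_G − V_S = 3.38 − 1.3 = 2.08 V; V_DS = V_D − V_S = 1.45 − 1.3 = 0.15 V.
V_ov = V_GS − V_TN = 2.08 − 1 = 1.08 V.
Since V_DS = 0.15 V < V_ov = 1.08 V, the device is in the triode region.
I_D = k_n [V_ov · V_DS − ½ V_DS²] = 3 × [1.08 × 0.15 − 0.5 × 0.15²] = 0.452 mA.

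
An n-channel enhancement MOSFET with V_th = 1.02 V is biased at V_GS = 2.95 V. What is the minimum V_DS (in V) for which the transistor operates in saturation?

The boundary between triode and saturation is V_DS = V_GS − V_th = V_ov.
V_ov = 2.95 − 1.02 = 1.93 V.

V_DS,sat = 1.93 V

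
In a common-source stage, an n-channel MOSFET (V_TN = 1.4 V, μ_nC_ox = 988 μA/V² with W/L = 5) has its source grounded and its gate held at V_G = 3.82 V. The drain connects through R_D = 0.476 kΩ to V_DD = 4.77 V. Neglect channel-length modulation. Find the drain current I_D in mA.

V_GS = V_G = 3.82 V, so V_ov = 3.82 − 1.4 = 2.42 V.
k_n = μ_nC_ox · (W/L) = 4.94 mA/V².
Assume saturation: I_D = ½ k_n V_ov² = 0.5 × 4.94 × 2.42² = 14.5 mA, giving V_DS = V_DD − I_D R_D = 4.77 − 14.5 × 0.476 = -2.12 V.
But -2.12 V < V_ov = 2.42 V, so the device is actually in triode.
In triode I_D = k_n[V_ov V_DS − ½ V_DS²] and I_D = (V_DD − V_DS)/R_D. Equating: 1.18 V_DS² − 6.69 V_DS + 4.77 = 0, giving V_DS = 0.836 V (the root below V_ov).
I_D = (4.77 − 0.836) / 0.476 = 8.27 mA.

I_D = 8.27 mA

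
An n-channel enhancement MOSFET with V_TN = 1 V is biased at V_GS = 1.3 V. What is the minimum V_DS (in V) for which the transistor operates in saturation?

V_DS,sat = 0.300 V

The boundary between triode and saturation is V_DS = V_GS − V_TN = V_ov.
V_ov = 1.3 − 1 = 0.3 V.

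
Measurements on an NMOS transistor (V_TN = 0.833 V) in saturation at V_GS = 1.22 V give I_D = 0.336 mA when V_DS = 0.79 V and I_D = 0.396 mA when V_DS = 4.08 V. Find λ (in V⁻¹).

λ = 0.0567 V⁻¹

With V_GS fixed, I_D ∝ (1 + λ V_DS) in saturation, so I_D2/I_D1 = (1 + λ V_DS2)/(1 + λ V_DS1).
0.396/0.336 = 1.179 = (1 + 4.08 λ)/(1 + 0.79 λ).
Solving: λ (I_D1 V_DS2 − I_D2 V_DS1) = I_D2 − I_D1, so λ = (0.396 − 0.336) / (0.336 × 4.08 − 0.396 × 0.79) = 0.06 / 1.06 = 0.0567 V⁻¹.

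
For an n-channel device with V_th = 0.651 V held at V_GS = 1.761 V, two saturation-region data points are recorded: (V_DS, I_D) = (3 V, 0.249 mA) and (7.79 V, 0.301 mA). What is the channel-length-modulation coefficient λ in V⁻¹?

λ = 0.0502 V⁻¹

With V_GS fixed, I_D ∝ (1 + λ V_DS) in saturation, so I_D2/I_D1 = (1 + λ V_DS2)/(1 + λ V_DS1).
0.301/0.249 = 1.209 = (1 + 7.79 λ)/(1 + 3 λ).
Solving: λ (I_D1 V_DS2 − I_D2 V_DS1) = I_D2 − I_D1, so λ = (0.301 − 0.249) / (0.249 × 7.79 − 0.301 × 3) = 0.052 / 1.04 = 0.0502 V⁻¹.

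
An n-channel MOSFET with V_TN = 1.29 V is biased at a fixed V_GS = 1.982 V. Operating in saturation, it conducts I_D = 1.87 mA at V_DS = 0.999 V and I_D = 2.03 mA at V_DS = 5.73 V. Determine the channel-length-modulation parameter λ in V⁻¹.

With V_GS fixed, I_D ∝ (1 + λ V_DS) in saturation, so I_D2/I_D1 = (1 + λ V_DS2)/(1 + λ V_DS1).
2.03/1.87 = 1.086 = (1 + 5.73 λ)/(1 + 0.999 λ).
Solving: λ (I_D1 V_DS2 − I_D2 V_DS1) = I_D2 − I_D1, so λ = (2.03 − 1.87) / (1.87 × 5.73 − 2.03 × 0.999) = 0.16 / 8.69 = 0.0184 V⁻¹.

λ = 0.0184 V⁻¹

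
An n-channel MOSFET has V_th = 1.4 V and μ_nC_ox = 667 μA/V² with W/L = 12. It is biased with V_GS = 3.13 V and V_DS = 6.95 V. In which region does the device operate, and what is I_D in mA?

k_n = μ_nC_ox · (W/L) = 8.004 mA/V².
V_ov = V_GS − V_th = 3.13 − 1.4 = 1.73 V.
Since V_DS = 6.95 V ≥ V_ov = 1.73 V, the device is in saturation.
I_D = ½ k_n V_ov² = 0.5 × 8.004 × 1.73² = 12 mA.

Saturation; I_D = 12.0 mA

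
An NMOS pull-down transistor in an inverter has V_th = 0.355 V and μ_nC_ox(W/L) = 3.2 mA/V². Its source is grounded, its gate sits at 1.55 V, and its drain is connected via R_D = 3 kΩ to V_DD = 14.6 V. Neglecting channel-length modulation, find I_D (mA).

V_GS = V_G = 1.55 V, so V_ov = 1.55 − 0.355 = 1.2 V.
Assume saturation: I_D = ½ k_n V_ov² = 0.5 × 3.2 × 1.2² = 2.28 mA, giving V_DS = V_DD − I_D R_D = 14.6 − 2.28 × 3 = 7.75 V.
V_DS = 7.75 V ≥ V_ov = 1.2 V, confirming saturation.

I_D = 2.28 mA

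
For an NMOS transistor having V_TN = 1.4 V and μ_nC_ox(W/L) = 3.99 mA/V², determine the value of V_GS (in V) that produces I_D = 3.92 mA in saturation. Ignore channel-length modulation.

V_GS = 2.80 V

In saturation I_D = ½ k_n (V_GS − V_TN)², so V_GS − V_TN = √(2 I_D / k_n) = √(2 × 3.92 / 3.99) = 1.4 V.
V_GS = 1.4 + 1.4 = 2.8 V.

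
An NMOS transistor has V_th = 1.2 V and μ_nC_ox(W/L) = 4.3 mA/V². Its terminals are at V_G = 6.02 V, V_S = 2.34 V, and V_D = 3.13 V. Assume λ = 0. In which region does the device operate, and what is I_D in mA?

Triode; I_D = 7.08 mA

V_GS = V_G − V_S = 6.02 − 2.34 = 3.68 V; V_DS = V_D − V_S = 3.13 − 2.34 = 0.79 V.
V_ov = V_GS − V_th = 3.68 − 1.2 = 2.48 V.
Since V_DS = 0.79 V < V_ov = 2.48 V, the device is in the triode region.
I_D = k_n [V_ov · V_DS − ½ V_DS²] = 4.3 × [2.48 × 0.79 − 0.5 × 0.79²] = 7.08 mA.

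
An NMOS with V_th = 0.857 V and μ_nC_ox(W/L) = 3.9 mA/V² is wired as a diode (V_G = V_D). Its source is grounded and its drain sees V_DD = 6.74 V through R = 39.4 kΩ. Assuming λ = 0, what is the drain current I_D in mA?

With gate tied to drain, V_GS = V_DS ≥ V_GS − V_th, so the device is in saturation.
KCL at the drain: ½ k_n (V_GS − V_th)² = (V_DD − V_GS)/R.
Let x = V_GS − 0.857. Then 76.8 x² + x − 5.883 = 0, giving x = 0.27 V (positive root), so V_GS = 1.13 V.
I_D = (V_DD − V_GS)/R = (6.74 − 1.13) / 39.4 = 0.142 mA.

I_D = 0.142 mA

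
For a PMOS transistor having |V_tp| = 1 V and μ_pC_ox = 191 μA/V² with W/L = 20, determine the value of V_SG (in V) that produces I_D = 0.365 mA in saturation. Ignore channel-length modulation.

k_p = μ_pC_ox · (W/L) = 3.82 mA/V².
In saturation I_D = ½ k_p (V_SG − |V_tp|)², so V_SG − |V_tp| = √(2 I_D / k_p) = √(2 × 0.365 / 3.82) = 0.437 V.
V_SG = 1 + 0.437 = 1.44 V.

V_SG = 1.44 V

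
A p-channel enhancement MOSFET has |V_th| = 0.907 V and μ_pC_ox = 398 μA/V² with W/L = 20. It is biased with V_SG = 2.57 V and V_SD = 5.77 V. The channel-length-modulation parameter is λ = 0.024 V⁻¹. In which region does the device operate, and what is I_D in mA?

k_p = μ_pC_ox · (W/L) = 7.96 mA/V².
V_ov = V_SG − |V_th| = 2.57 − 0.907 = 1.66 V.
Since V_SD = 5.77 V ≥ V_ov = 1.66 V, the device is in saturation.
I_D = ½ k_p V_ov² (1 + λ V_SD) = 0.5 × 7.96 × 1.66² × (1 + 0.024 × 5.77) = 12.5 mA.

Saturation; I_D = 12.5 mA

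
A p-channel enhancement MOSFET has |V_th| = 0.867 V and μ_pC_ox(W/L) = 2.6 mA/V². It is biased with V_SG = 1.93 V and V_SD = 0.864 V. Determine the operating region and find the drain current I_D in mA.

Triode; I_D = 1.42 mA

V_ov = V_SG − |V_th| = 1.93 − 0.867 = 1.06 V.
Since V_SD = 0.864 V < V_ov = 1.06 V, the device is in the triode region.
I_D = k_p [V_ov · V_SD − ½ V_SD²] = 2.6 × [1.06 × 0.864 − 0.5 × 0.864²] = 1.42 mA.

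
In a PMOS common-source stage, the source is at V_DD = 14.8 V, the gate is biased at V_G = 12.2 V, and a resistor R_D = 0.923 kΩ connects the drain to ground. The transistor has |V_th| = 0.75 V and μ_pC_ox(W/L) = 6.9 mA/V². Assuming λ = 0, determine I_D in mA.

V_SG = V_DD − V_G = 14.8 − 12.2 = 2.6 V, so V_ov = 2.6 − 0.75 = 1.85 V.
Assume saturation: I_D = ½ k_p V_ov² = 0.5 × 6.9 × 1.85² = 11.8 mA, giving V_SD = V_DD − I_D R_D = 14.8 − 11.8 × 0.923 = 3.9 V.
V_SD = 3.9 V ≥ V_ov = 1.85 V, confirming saturation.

I_D = 11.8 mA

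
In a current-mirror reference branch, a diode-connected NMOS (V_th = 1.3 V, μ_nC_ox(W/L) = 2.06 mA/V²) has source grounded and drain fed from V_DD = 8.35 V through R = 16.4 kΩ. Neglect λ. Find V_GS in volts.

V_GS = 1.92 V

With gate tied to drain, V_GS = V_DS ≥ V_GS − V_th, so the device is in saturation.
KCL at the drain: ½ k_n (V_GS − V_th)² = (V_DD − V_GS)/R.
Let x = V_GS − 1.3. Then 16.9 x² + x − 7.05 = 0, giving x = 0.617 V (positive root), so V_GS = 1.92 V.
I_D = (V_DD − V_GS)/R = (8.35 − 1.92) / 16.4 = 0.392 mA.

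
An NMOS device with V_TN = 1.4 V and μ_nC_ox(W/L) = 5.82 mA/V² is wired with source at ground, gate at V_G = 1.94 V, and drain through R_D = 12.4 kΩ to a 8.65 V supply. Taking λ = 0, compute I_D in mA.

I_D = 0.674 mA

V_GS = V_G = 1.94 V, so V_ov = 1.94 − 1.4 = 0.54 V.
Assume saturation: I_D = ½ k_n V_ov² = 0.5 × 5.82 × 0.54² = 0.849 mA, giving V_DS = V_DD − I_D R_D = 8.65 − 0.849 × 12.4 = -1.87 V.
But -1.87 V < V_ov = 0.54 V, so the device is actually in triode.
In triode I_D = k_n[V_ov V_DS − ½ V_DS²] and I_D = (V_DD − V_DS)/R_D. Equating: 36.1 V_DS² − 39.97 V_DS + 8.65 = 0, giving V_DS = 0.295 V (the root below V_ov).
I_D = (8.65 − 0.295) / 12.4 = 0.674 mA.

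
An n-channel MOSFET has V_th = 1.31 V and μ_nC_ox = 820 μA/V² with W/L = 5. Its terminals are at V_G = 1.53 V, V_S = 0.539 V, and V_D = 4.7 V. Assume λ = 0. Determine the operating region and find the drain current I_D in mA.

V_GS = V_G − V_S = 1.53 − 0.539 = 0.991 V; V_DS = V_D − V_S = 4.7 − 0.539 = 4.16 V.
V_GS = 0.991 V < V_th = 1.31 V, so the transistor is in cutoff.

Cutoff; I_D = 0 mA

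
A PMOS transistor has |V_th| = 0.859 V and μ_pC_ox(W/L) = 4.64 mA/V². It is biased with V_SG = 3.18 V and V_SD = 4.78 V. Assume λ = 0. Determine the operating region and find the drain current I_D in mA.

V_ov = V_SG − |V_th| = 3.18 − 0.859 = 2.32 V.
Since V_SD = 4.78 V ≥ V_ov = 2.32 V, the device is in saturation.
I_D = ½ k_p V_ov² = 0.5 × 4.64 × 2.32² = 12.5 mA.

Saturation; I_D = 12.5 mA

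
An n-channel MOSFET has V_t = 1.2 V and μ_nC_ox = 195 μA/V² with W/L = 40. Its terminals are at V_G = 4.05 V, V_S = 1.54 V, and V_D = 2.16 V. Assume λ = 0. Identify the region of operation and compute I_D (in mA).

Triode; I_D = 4.84 mA

V_GS = V_G − V_S = 4.05 − 1.54 = 2.51 V; V_DS = V_D − V_S = 2.16 − 1.54 = 0.62 V.
k_n = μ_nC_ox · (W/L) = 7.8 mA/V².
V_ov = V_GS − V_t = 2.51 − 1.2 = 1.31 V.
Since V_DS = 0.62 V < V_ov = 1.31 V, the device is in the triode region.
I_D = k_n [V_ov · V_DS − ½ V_DS²] = 7.8 × [1.31 × 0.62 − 0.5 × 0.62²] = 4.84 mA.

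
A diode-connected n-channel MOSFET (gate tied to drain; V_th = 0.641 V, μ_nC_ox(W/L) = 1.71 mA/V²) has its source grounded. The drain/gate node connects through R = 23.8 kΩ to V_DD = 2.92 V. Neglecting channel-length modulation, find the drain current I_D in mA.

I_D = 0.0827 mA

With gate tied to drain, V_GS = V_DS ≥ V_GS − V_th, so the device is in saturation.
KCL at the drain: ½ k_n (V_GS − V_th)² = (V_DD − V_GS)/R.
Let x = V_GS − 0.641. Then 20.3 x² + x − 2.279 = 0, giving x = 0.311 V (positive root), so V_GS = 0.952 V.
I_D = (V_DD − V_GS)/R = (2.92 − 0.952) / 23.8 = 0.0827 mA.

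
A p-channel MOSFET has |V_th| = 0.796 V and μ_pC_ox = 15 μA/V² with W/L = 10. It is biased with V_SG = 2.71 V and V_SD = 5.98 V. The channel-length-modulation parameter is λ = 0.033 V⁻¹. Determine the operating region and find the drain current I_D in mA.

k_p = μ_pC_ox · (W/L) = 0.15 mA/V².
V_ov = V_SG − |V_th| = 2.71 − 0.796 = 1.91 V.
Since V_SD = 5.98 V ≥ V_ov = 1.91 V, the device is in saturation.
I_D = ½ k_p V_ov² (1 + λ V_SD) = 0.5 × 0.15 × 1.91² × (1 + 0.033 × 5.98) = 0.329 mA.

Saturation; I_D = 0.329 mA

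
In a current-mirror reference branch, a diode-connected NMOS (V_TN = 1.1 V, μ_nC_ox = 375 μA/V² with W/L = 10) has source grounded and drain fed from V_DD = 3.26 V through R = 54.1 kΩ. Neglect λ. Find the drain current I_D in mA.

I_D = 0.0373 mA

With gate tied to drain, V_GS = V_DS ≥ V_GS − V_TN, so the device is in saturation.
k_n = μ_nC_ox · (W/L) = 3.75 mA/V².
KCL at the drain: ½ k_n (V_GS − V_TN)² = (V_DD − V_GS)/R.
Let x = V_GS − 1.1. Then 101 x² + x − 2.16 = 0, giving x = 0.141 V (positive root), so V_GS = 1.24 V.
I_D = (V_DD − V_GS)/R = (3.26 − 1.24) / 54.1 = 0.0373 mA.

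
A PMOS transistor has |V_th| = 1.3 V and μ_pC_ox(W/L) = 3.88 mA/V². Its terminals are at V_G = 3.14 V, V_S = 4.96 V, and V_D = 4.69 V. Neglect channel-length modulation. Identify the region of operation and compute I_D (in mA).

Triode; I_D = 0.403 mA

V_SG = V_S − V_G = 4.96 − 3.14 = 1.82 V; V_SD = V_S − V_D = 4.96 − 4.69 = 0.27 V.
V_ov = V_SG − |V_th| = 1.82 − 1.3 = 0.52 V.
Since V_SD = 0.27 V < V_ov = 0.52 V, the device is in the triode region.
I_D = k_p [V_ov · V_SD − ½ V_SD²] = 3.88 × [0.52 × 0.27 − 0.5 × 0.27²] = 0.403 mA.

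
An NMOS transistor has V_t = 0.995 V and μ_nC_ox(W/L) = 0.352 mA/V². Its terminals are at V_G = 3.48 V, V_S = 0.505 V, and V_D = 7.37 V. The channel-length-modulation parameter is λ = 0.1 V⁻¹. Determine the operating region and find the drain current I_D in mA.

V_GS = V_G − V_S = 3.48 − 0.505 = 2.98 V; V_DS = V_D − V_S = 7.37 − 0.505 = 6.87 V.
V_ov = V_GS − V_t = 2.98 − 0.995 = 1.98 V.
Since V_DS = 6.87 V ≥ V_ov = 1.98 V, the device is in saturation.
I_D = ½ k_n V_ov² (1 + λ V_DS) = 0.5 × 0.352 × 1.98² × (1 + 0.1 × 6.87) = 1.16 mA.

Saturation; I_D = 1.16 mA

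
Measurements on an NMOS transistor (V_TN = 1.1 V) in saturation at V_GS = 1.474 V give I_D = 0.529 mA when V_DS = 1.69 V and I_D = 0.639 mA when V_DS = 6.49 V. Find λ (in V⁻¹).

With V_GS fixed, I_D ∝ (1 + λ V_DS) in saturation, so I_D2/I_D1 = (1 + λ V_DS2)/(1 + λ V_DS1).
0.639/0.529 = 1.208 = (1 + 6.49 λ)/(1 + 1.69 λ).
Solving: λ (I_D1 V_DS2 − I_D2 V_DS1) = I_D2 − I_D1, so λ = (0.639 − 0.529) / (0.529 × 6.49 − 0.639 × 1.69) = 0.11 / 2.35 = 0.0467 V⁻¹.

λ = 0.0467 V⁻¹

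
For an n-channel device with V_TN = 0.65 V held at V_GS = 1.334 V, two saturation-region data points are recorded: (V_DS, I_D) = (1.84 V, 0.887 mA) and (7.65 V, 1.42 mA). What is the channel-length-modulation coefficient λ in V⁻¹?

With V_GS fixed, I_D ∝ (1 + λ V_DS) in saturation, so I_D2/I_D1 = (1 + λ V_DS2)/(1 + λ V_DS1).
1.42/0.887 = 1.601 = (1 + 7.65 λ)/(1 + 1.84 λ).
Solving: λ (I_D1 V_DS2 − I_D2 V_DS1) = I_D2 − I_D1, so λ = (1.42 − 0.887) / (0.887 × 7.65 − 1.42 × 1.84) = 0.533 / 4.17 = 0.128 V⁻¹.

λ = 0.128 V⁻¹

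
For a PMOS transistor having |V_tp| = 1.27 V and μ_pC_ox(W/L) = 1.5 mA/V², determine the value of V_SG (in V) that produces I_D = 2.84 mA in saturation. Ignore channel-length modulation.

In saturation I_D = ½ k_p (V_SG − |V_tp|)², so V_SG − |V_tp| = √(2 I_D / k_p) = √(2 × 2.84 / 1.5) = 1.95 V.
V_SG = 1.27 + 1.95 = 3.22 V.

V_SG = 3.22 V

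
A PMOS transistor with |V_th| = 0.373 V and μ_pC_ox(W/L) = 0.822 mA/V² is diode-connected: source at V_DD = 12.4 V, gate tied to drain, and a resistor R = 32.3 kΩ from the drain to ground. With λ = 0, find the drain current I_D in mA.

With gate tied to drain, V_SG = V_SD ≥ V_SG − |V_th|, so the device is in saturation.
KCL at the drain: ½ k_p (V_SG − |V_th|)² = (V_DD − V_SG)/R.
Let x = V_SG − 0.373. Then 13.3 x² + x − 12.03 = 0, giving x = 0.915 V (positive root), so V_SG = 1.29 V.
I_D = (V_DD − V_SG)/R = (12.4 − 1.29) / 32.3 = 0.344 mA.

I_D = 0.344 mA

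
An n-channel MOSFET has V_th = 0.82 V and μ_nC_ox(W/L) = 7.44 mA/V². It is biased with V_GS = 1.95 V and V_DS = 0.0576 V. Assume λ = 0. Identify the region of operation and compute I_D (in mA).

V_ov = V_GS − V_th = 1.95 − 0.82 = 1.13 V.
Since V_DS = 0.0576 V < V_ov = 1.13 V, the device is in the triode region.
I_D = k_n [V_ov · V_DS − ½ V_DS²] = 7.44 × [1.13 × 0.0576 − 0.5 × 0.0576²] = 0.472 mA.

Triode; I_D = 0.472 mA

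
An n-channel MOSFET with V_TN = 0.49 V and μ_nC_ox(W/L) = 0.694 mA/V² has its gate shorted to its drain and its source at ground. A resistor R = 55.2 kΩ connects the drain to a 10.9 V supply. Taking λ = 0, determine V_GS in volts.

V_GS = 1.20 V

With gate tied to drain, V_GS = V_DS ≥ V_GS − V_TN, so the device is in saturation.
KCL at the drain: ½ k_n (V_GS − V_TN)² = (V_DD − V_GS)/R.
Let x = V_GS − 0.49. Then 19.2 x² + x − 10.41 = 0, giving x = 0.712 V (positive root), so V_GS = 1.2 V.
I_D = (V_DD − V_GS)/R = (10.9 − 1.2) / 55.2 = 0.176 mA.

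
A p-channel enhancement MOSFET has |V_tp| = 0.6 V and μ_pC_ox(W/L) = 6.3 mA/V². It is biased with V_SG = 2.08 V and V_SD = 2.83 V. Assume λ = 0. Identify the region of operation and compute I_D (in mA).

V_ov = V_SG − |V_tp| = 2.08 − 0.6 = 1.48 V.
Since V_SD = 2.83 V ≥ V_ov = 1.48 V, the device is in saturation.
I_D = ½ k_p V_ov² = 0.5 × 6.3 × 1.48² = 6.9 mA.

Saturation; I_D = 6.90 mA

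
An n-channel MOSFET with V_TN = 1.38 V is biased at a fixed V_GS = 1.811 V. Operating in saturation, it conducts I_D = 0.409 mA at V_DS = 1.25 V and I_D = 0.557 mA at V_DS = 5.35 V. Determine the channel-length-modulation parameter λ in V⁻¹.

With V_GS fixed, I_D ∝ (1 + λ V_DS) in saturation, so I_D2/I_D1 = (1 + λ V_DS2)/(1 + λ V_DS1).
0.557/0.409 = 1.362 = (1 + 5.35 λ)/(1 + 1.25 λ).
Solving: λ (I_D1 V_DS2 − I_D2 V_DS1) = I_D2 − I_D1, so λ = (0.557 − 0.409) / (0.409 × 5.35 − 0.557 × 1.25) = 0.148 / 1.49 = 0.0992 V⁻¹.

λ = 0.0992 V⁻¹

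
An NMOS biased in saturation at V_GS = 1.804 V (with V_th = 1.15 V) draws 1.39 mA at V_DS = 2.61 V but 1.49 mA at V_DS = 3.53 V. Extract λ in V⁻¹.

With V_GS fixed, I_D ∝ (1 + λ V_DS) in saturation, so I_D2/I_D1 = (1 + λ V_DS2)/(1 + λ V_DS1).
1.49/1.39 = 1.072 = (1 + 3.53 λ)/(1 + 2.61 λ).
Solving: λ (I_D1 V_DS2 − I_D2 V_DS1) = I_D2 − I_D1, so λ = (1.49 − 1.39) / (1.39 × 3.53 − 1.49 × 2.61) = 0.1 / 1.02 = 0.0983 V⁻¹.

λ = 0.0983 V⁻¹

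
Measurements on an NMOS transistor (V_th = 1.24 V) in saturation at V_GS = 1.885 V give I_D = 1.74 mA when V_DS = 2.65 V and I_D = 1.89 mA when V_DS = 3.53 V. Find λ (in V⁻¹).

λ = 0.132 V⁻¹

With V_GS fixed, I_D ∝ (1 + λ V_DS) in saturation, so I_D2/I_D1 = (1 + λ V_DS2)/(1 + λ V_DS1).
1.89/1.74 = 1.086 = (1 + 3.53 λ)/(1 + 2.65 λ).
Solving: λ (I_D1 V_DS2 − I_D2 V_DS1) = I_D2 − I_D1, so λ = (1.89 − 1.74) / (1.74 × 3.53 − 1.89 × 2.65) = 0.15 / 1.13 = 0.132 V⁻¹.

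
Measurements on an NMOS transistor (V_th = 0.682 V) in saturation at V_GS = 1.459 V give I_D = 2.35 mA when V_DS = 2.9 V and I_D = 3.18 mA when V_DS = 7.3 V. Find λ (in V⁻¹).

λ = 0.105 V⁻¹

With V_GS fixed, I_D ∝ (1 + λ V_DS) in saturation, so I_D2/I_D1 = (1 + λ V_DS2)/(1 + λ V_DS1).
3.18/2.35 = 1.353 = (1 + 7.3 λ)/(1 + 2.9 λ).
Solving: λ (I_D1 V_DS2 − I_D2 V_DS1) = I_D2 − I_D1, so λ = (3.18 − 2.35) / (2.35 × 7.3 − 3.18 × 2.9) = 0.83 / 7.93 = 0.105 V⁻¹.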